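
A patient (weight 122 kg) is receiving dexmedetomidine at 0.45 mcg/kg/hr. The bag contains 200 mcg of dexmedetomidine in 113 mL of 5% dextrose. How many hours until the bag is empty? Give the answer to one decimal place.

Dose = 0.45 mcg/kg/hr × 122 kg = 54.9 mcg/hr
Concentration = 200 mcg ÷ 113 mL = 1.769912 mcg/mL
Rate = 54.9 mcg/hr ÷ 1.769912 mcg/mL = 31.0185 mL/hr
Duration = 113 mL ÷ 31.0185 mL/hr = 3.642987 hr

3.6 hours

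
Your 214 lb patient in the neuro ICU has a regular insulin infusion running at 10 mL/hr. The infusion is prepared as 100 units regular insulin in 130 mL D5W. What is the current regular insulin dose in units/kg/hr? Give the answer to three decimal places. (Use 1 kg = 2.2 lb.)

Weight = 214 lb ÷ 2.2 lb/kg = 97.27273 kg
Concentration = 100 units ÷ 130 mL = 0.7692308 units/mL
Drug rate = 10 mL/hr × 0.7692308 units/mL = 7.692308 units/hr
7.692308 units/hr ÷ 97.27273 kg = 0.0790798 units/kg/hr

0.079 units/kg/hr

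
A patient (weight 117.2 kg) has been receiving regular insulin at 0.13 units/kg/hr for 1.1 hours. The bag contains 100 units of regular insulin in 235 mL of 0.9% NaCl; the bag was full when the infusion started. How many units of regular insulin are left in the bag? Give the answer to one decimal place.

Dose = 0.13 units/kg/hr × 117.2 kg = 15.236 units/hr
Concentration = 100 units ÷ 235 mL = 0.4255319 units/mL
Rate = 15.236 units/hr ÷ 0.4255319 units/mL = 35.8046 mL/hr
Volume infused = 35.8046 mL/hr × 1.1 hr = 39.38506 mL
Volume remaining = 235 − 39.38506 = 195.6149 mL
Drug remaining = 195.6149 mL × 0.4255319 units/mL = 83.2404 units

83.2 units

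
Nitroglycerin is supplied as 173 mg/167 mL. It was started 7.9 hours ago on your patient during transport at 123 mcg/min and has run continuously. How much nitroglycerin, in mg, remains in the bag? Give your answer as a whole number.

115 mg

123 mcg/min × 60 min/hr = 7380 mcg/hr
Concentration = 173 mg ÷ 167 mL = 1.035928 mg/mL = 1035.928 mcg/mL
Rate = 7380 mcg/hr ÷ 1035.928 mcg/mL = 7.124046 mL/hr
Volume infused = 7.124046 mL/hr × 7.9 hr = 56.27997 mL
Volume remaining = 167 − 56.27997 = 110.72 mL
Drug remaining = 110.72 mL × 1035.928 mcg/mL = 114698 mcg = 114.698 mg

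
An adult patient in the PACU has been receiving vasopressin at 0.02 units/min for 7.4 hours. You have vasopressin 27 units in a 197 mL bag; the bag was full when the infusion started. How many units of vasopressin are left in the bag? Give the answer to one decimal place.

0.02 units/min × 60 min/hr = 1.2 units/hr
Concentration = 27 units ÷ 197 mL = 0.1370558 units/mL
Rate = 1.2 units/hr ÷ 0.1370558 units/mL = 8.755556 mL/hr
Volume infused = 8.755556 mL/hr × 7.4 hr = 64.79111 mL
Volume remaining = 197 − 64.79111 = 132.2089 mL
Drug remaining = 132.2089 mL × 0.1370558 units/mL = 18.12 units

18.1 units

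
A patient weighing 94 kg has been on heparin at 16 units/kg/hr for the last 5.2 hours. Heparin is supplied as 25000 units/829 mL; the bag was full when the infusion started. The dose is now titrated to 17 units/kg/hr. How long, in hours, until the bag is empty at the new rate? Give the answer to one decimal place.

10.8 hours

Initial rate:
Dose = 16 units/kg/hr × 94 kg = 1504 units/hr
Concentration = 25000 units ÷ 829 mL = 30.15682 units/mL
Rate = 1504 units/hr ÷ 30.15682 units/mL = 49.87264 mL/hr
Volume infused so far = 49.87264 mL/hr × 5.2 hr = 259.3377 mL
Volume remaining = 829 − 259.3377 = 569.6623 mL
New rate:
Dose = 17 units/kg/hr × 94 kg = 1598 units/hr
Rate = 1598 units/hr ÷ 30.15682 units/mL = 52.98968 mL/hr
Time remaining = 569.6623 mL ÷ 52.98968 mL/hr = 10.75044 hr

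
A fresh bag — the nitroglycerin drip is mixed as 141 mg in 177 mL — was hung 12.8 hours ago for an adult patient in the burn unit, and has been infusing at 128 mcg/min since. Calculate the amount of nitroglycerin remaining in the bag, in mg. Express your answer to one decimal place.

128 mcg/min × 60 min/hr = 7680 mcg/hr
Concentration = 141 mg ÷ 177 mL = 0.7966102 mg/mL = 796.6102 mcg/mL
Rate = 7680 mcg/hr ÷ 796.6102 mcg/mL = 9.640851 mL/hr
Volume infused = 9.640851 mL/hr × 12.8 hr = 123.4029 mL
Volume remaining = 177 − 123.4029 = 53.59711 mL
Drug remaining = 53.59711 mL × 796.6102 mcg/mL = 42696 mcg = 42.696 mg

42.7 mg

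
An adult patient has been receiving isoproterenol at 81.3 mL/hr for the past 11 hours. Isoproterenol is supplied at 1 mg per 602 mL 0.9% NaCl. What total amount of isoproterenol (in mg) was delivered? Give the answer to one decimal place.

1.5 mg

Concentration = 1 mg ÷ 602 mL = 0.00166113 mg/mL = 1.66113 mcg/mL
Drug rate = 81.3 mL/hr × 1.66113 mcg/mL = 135.0498 mcg/hr
Total = 135.0498 mcg/hr × 11 hr = 1485.548 mcg = 1.485548 mg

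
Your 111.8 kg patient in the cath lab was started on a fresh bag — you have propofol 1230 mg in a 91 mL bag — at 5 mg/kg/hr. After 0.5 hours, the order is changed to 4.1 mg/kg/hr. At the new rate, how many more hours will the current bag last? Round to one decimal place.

Initial rate:
Dose = 5 mg/kg/hr × 111.8 kg = 559 mg/hr
Concentration = 1230 mg ÷ 91 mL = 13.51648 mg/mL
Rate = 559 mg/hr ÷ 13.51648 mg/mL = 41.35691 mL/hr
Volume infused so far = 41.35691 mL/hr × 0.5 hr = 20.67846 mL
Volume remaining = 91 − 20.67846 = 70.32154 mL
New rate:
Dose = 4.1 mg/kg/hr × 111.8 kg = 458.38 mg/hr
Rate = 458.38 mg/hr ÷ 13.51648 mg/mL = 33.91267 mL/hr
Time remaining = 70.32154 mL ÷ 33.91267 mL/hr = 2.073607 hr

2.1 hours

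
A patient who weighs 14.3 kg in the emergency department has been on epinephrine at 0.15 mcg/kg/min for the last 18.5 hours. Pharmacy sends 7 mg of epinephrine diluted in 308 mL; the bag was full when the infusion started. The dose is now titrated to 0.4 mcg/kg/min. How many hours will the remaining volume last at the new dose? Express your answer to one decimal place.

Initial rate:
Dose = 0.15 mcg/kg/min × 14.3 kg = 2.145 mcg/min
2.145 mcg/min × 60 min/hr = 128.7 mcg/hr
Concentration = 7 mg ÷ 308 mL = 0.02272727 mg/mL = 22.72727 mcg/mL
Rate = 128.7 mcg/hr ÷ 22.72727 mcg/mL = 5.6628 mL/hr
Volume infused so far = 5.6628 mL/hr × 18.5 hr = 104.7618 mL
Volume remaining = 308 − 104.7618 = 203.2382 mL
New rate:
Dose = 0.4 mcg/kg/min × 14.3 kg = 5.72 mcg/min
5.72 mcg/min × 60 min/hr = 343.2 mcg/hr
Rate = 343.2 mcg/hr ÷ 22.72727 mcg/mL = 15.1008 mL/hr
Time remaining = 203.2382 mL ÷ 15.1008 mL/hr = 13.45877 hr

13.5 hours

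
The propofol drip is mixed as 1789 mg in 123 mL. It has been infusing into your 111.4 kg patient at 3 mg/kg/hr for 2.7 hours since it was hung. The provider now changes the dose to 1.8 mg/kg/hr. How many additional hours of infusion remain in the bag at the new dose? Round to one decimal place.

4.4 hours

Initial rate:
Dose = 3 mg/kg/hr × 111.4 kg = 334.2 mg/hr
Concentration = 1789 mg ÷ 123 mL = 14.54472 mg/mL
Rate = 334.2 mg/hr ÷ 14.54472 mg/mL = 22.97742 mL/hr
Volume infused so far = 22.97742 mL/hr × 2.7 hr = 62.03903 mL
Volume remaining = 123 − 62.03903 = 60.96097 mL
New rate:
Dose = 1.8 mg/kg/hr × 111.4 kg = 200.52 mg/hr
Rate = 200.52 mg/hr ÷ 14.54472 mg/mL = 13.78645 mL/hr
Time remaining = 60.96097 mL ÷ 13.78645 mL/hr = 4.421803 hr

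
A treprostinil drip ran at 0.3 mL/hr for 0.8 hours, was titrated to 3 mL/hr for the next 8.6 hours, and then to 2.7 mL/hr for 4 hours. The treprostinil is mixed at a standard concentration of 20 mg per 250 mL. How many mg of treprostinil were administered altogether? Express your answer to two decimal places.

Concentration = 20 mg ÷ 250 mL = 0.08 mg/mL
Stage 1: 0.3 mL/hr × 0.8 hr = 0.24 mL → 0.24 mL × 0.08 mg/mL = 0.0192 mg
Stage 2: 3 mL/hr × 8.6 hr = 25.8 mL → 25.8 mL × 0.08 mg/mL = 2.064 mg
Stage 3: 2.7 mL/hr × 4 hr = 10.8 mL → 10.8 mL × 0.08 mg/mL = 0.864 mg
Total = 0.0192 + 2.064 + 0.864 = 2.9472 mg

2.95 mg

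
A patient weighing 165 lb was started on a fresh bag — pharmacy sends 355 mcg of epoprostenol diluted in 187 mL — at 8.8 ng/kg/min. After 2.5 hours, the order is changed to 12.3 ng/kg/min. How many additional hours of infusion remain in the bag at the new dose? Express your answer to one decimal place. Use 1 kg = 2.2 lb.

4.6 hours

Initial rate:
Weight = 165 lb ÷ 2.2 lb/kg = 75 kg
Dose = 8.8 ng/kg/min × 75 kg = 660 ng/min
660 ng/min × 60 min/hr = 39600 ng/hr
Concentration = 355 mcg ÷ 187 mL = 1.898396 mcg/mL = 1898.396 ng/mL
Rate = 39600 ng/hr ÷ 1898.396 ng/mL = 20.85972 mL/hr
Volume infused so far = 20.85972 mL/hr × 2.5 hr = 52.1493 mL
Volume remaining = 187 − 52.1493 = 134.8507 mL
New rate:
Dose = 12.3 ng/kg/min × 75 kg = 922.5 ng/min
922.5 ng/min × 60 min/hr = 55350 ng/hr
Rate = 55350 ng/hr ÷ 1898.396 ng/mL = 29.1562 mL/hr
Time remaining = 134.8507 mL ÷ 29.1562 mL/hr = 4.625113 hr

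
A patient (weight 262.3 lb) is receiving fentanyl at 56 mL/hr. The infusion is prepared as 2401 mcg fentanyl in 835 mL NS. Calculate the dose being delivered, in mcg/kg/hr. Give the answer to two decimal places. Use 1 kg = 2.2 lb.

Weight = 262.3 lb ÷ 2.2 lb/kg = 119.2273 kg
Concentration = 2401 mcg ÷ 835 mL = 2.875449 mcg/mL
Drug rate = 56 mL/hr × 2.875449 mcg/mL = 161.0251 mcg/hr
161.0251 mcg/hr ÷ 119.2273 kg = 1.350573 mcg/kg/hr

1.35 mcg/kg/hr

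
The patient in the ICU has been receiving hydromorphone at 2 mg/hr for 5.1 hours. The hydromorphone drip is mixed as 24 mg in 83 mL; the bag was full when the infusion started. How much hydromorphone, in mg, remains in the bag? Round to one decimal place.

13.8 mg

Concentration = 24 mg ÷ 83 mL = 0.2891566 mg/mL
Rate = 2 mg/hr ÷ 0.2891566 mg/mL = 6.916667 mL/hr
Volume infused = 6.916667 mL/hr × 5.1 hr = 35.275 mL
Volume remaining = 83 − 35.275 = 47.725 mL
Drug remaining = 47.725 mL × 0.2891566 mg/mL = 13.8 mg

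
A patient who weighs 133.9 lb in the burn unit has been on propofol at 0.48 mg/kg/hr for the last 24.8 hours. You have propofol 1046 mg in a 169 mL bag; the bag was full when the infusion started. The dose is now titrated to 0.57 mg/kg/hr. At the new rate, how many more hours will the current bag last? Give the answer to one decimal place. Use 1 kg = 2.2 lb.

Initial rate:
Weight = 133.9 lb ÷ 2.2 lb/kg = 60.86364 kg
Dose = 0.48 mg/kg/hr × 60.86364 kg = 29.21455 mg/hr
Concentration = 1046 mg ÷ 169 mL = 6.189349 mg/mL
Rate = 29.21455 mg/hr ÷ 6.189349 mg/mL = 4.720132 mL/hr
Volume infused so far = 4.720132 mL/hr × 24.8 hr = 117.0593 mL
Volume remaining = 169 − 117.0593 = 51.94072 mL
New rate:
Dose = 0.57 mg/kg/hr × 60.86364 kg = 34.69227 mg/hr
Rate = 34.69227 mg/hr ÷ 6.189349 mg/mL = 5.605157 mL/hr
Time remaining = 51.94072 mL ÷ 5.605157 mL/hr = 9.266596 hr

9.3 hours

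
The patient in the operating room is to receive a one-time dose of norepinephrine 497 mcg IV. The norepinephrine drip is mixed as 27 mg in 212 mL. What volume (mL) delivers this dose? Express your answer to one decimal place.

3.9 mL

Concentration = 27 mg ÷ 212 mL = 0.1273585 mg/mL = 127.3585 mcg/mL
Volume = 497 mcg ÷ 127.3585 mcg/mL = 3.90237 mL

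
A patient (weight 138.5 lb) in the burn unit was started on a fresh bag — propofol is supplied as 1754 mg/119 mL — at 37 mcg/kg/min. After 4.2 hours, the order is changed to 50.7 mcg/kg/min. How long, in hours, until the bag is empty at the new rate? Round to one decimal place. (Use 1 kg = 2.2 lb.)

6.1 hours

Initial rate:
Weight = 138.5 lb ÷ 2.2 lb/kg = 62.95455 kg
Dose = 37 mcg/kg/min × 62.95455 kg = 2329.318 mcg/min
2329.318 mcg/min × 60 min/hr = 139759.1 mcg/hr
Concentration = 1754 mg ÷ 119 mL = 14.7395 mg/mL = 14739.5 mcg/mL
Rate = 139759.1 mcg/hr ÷ 14739.5 mcg/mL = 9.481945 mL/hr
Volume infused so far = 9.481945 mL/hr × 4.2 hr = 39.82417 mL
Volume remaining = 119 − 39.82417 = 79.17583 mL
New rate:
Dose = 50.7 mcg/kg/min × 62.95455 kg = 3191.795 mcg/min
3191.795 mcg/min × 60 min/hr = 191507.7 mcg/hr
Rate = 191507.7 mcg/hr ÷ 14739.5 mcg/mL = 12.99283 mL/hr
Time remaining = 79.17583 mL ÷ 12.99283 mL/hr = 6.093811 hr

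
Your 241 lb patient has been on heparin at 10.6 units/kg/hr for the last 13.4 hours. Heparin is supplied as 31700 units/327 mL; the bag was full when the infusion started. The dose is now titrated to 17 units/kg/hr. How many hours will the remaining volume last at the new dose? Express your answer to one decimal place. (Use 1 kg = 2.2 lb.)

Initial rate:
Weight = 241 lb ÷ 2.2 lb/kg = 109.5455 kg
Dose = 10.6 units/kg/hr × 109.5455 kg = 1161.182 units/hr
Concentration = 31700 units ÷ 327 mL = 96.9419 units/mL
Rate = 1161.182 units/hr ÷ 96.9419 units/mL = 11.97812 mL/hr
Volume infused so far = 11.97812 mL/hr × 13.4 hr = 160.5068 mL
Volume remaining = 327 − 160.5068 = 166.4932 mL
New rate:
Dose = 17 units/kg/hr × 109.5455 kg = 1862.273 units/hr
Rate = 1862.273 units/hr ÷ 96.9419 units/mL = 19.2102 mL/hr
Time remaining = 166.4932 mL ÷ 19.2102 mL/hr = 8.666917 hr

8.7 hours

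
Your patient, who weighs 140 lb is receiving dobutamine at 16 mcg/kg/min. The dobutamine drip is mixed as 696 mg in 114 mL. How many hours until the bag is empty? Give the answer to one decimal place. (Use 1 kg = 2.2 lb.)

Weight = 140 lb ÷ 2.2 lb/kg = 63.63636 kg
Dose = 16 mcg/kg/min × 63.63636 kg = 1018.182 mcg/min
1018.182 mcg/min × 60 min/hr = 61090.91 mcg/hr
Concentration = 696 mg ÷ 114 mL = 6.105263 mg/mL = 6105.263 mcg/mL
Rate = 61090.91 mcg/hr ÷ 6105.263 mcg/mL = 10.00627 mL/hr
Duration = 114 mL ÷ 10.00627 mL/hr = 11.39286 hr

11.4 hours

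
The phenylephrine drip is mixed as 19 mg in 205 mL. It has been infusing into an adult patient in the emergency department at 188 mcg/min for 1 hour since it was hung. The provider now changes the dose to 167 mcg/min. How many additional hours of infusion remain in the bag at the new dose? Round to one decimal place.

0.8 hours

Initial rate:
188 mcg/min × 60 min/hr = 11280 mcg/hr
Concentration = 19 mg ÷ 205 mL = 0.09268293 mg/mL = 92.68293 mcg/mL
Rate = 11280 mcg/hr ÷ 92.68293 mcg/mL = 121.7053 mL/hr
Volume infused so far = 121.7053 mL/hr × 1 hr = 121.7053 mL
Volume remaining = 205 − 121.7053 = 83.29474 mL
New rate:
167 mcg/min × 60 min/hr = 10020 mcg/hr
Rate = 10020 mcg/hr ÷ 92.68293 mcg/mL = 108.1105 mL/hr
Time remaining = 83.29474 mL ÷ 108.1105 mL/hr = 0.7704591 hr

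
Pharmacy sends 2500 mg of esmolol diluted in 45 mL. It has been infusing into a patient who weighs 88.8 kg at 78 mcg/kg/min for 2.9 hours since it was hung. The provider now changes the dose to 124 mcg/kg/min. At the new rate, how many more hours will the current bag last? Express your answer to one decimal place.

Initial rate:
Dose = 78 mcg/kg/min × 88.8 kg = 6926.4 mcg/min
6926.4 mcg/min × 60 min/hr = 415584 mcg/hr
Concentration = 2500 mg ÷ 45 mL = 55.55556 mg/mL = 55555.56 mcg/mL
Rate = 415584 mcg/hr ÷ 55555.56 mcg/mL = 7.480512 mL/hr
Volume infused so far = 7.480512 mL/hr × 2.9 hr = 21.69348 mL
Volume remaining = 45 − 21.69348 = 23.30652 mL
New rate:
Dose = 124 mcg/kg/min × 88.8 kg = 11011.2 mcg/min
11011.2 mcg/min × 60 min/hr = 660672 mcg/hr
Rate = 660672 mcg/hr ÷ 55555.56 mcg/mL = 11.8921 mL/hr
Time remaining = 23.30652 mL ÷ 11.8921 mL/hr = 1.959832 hr

2.0 hours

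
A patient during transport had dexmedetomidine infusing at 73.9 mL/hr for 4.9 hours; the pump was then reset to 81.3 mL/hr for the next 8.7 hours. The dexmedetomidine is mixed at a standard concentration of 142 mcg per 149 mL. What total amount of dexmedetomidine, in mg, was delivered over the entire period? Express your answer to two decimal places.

1.02 mg

Concentration = 142 mcg ÷ 149 mL = 0.9530201 mcg/mL
Stage 1: 73.9 mL/hr × 4.9 hr = 362.11 mL → 362.11 mL × 0.9530201 mcg/mL = 345.0981 mcg
Stage 2: 81.3 mL/hr × 8.7 hr = 707.31 mL → 707.31 mL × 0.9530201 mcg/mL = 674.0807 mcg
Total = 345.0981 + 674.0807 = 1019.179 mcg = 1.019179 mg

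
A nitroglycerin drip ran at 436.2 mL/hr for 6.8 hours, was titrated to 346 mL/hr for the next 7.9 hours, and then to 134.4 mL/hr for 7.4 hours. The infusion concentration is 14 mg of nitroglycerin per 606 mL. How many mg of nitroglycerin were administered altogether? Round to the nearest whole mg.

Concentration = 14 mg ÷ 606 mL = 0.02310231 mg/mL
Stage 1: 436.2 mL/hr × 6.8 hr = 2966.16 mL → 2966.16 mL × 0.02310231 mg/mL = 68.52515 mg
Stage 2: 346 mL/hr × 7.9 hr = 2733.4 mL → 2733.4 mL × 0.02310231 mg/mL = 63.14785 mg
Stage 3: 134.4 mL/hr × 7.4 hr = 994.56 mL → 994.56 mL × 0.02310231 mg/mL = 22.97663 mg
Total = 68.52515 + 63.14785 + 22.97663 = 154.6496 mg

155 mg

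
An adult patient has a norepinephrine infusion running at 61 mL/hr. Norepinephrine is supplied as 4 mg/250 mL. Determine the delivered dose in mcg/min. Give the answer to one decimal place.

Concentration = 4 mg ÷ 250 mL = 0.016 mg/mL = 16 mcg/mL
Drug rate = 61 mL/hr × 16 mcg/mL = 976 mcg/hr
976 mcg/hr ÷ 60 min/hr = 16.26667 mcg/min

16.3 mcg/min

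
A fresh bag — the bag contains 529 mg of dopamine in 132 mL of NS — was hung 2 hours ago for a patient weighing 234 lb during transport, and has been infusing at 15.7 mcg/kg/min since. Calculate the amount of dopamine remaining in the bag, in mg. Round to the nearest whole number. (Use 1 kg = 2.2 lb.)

329 mg

Weight = 234 lb ÷ 2.2 lb/kg = 106.3636 kg
Dose = 15.7 mcg/kg/min × 106.3636 kg = 1669.909 mcg/min
1669.909 mcg/min × 60 min/hr = 100194.5 mcg/hr
Concentration = 529 mg ÷ 132 mL = 4.007576 mg/mL = 4007.576 mcg/mL
Rate = 100194.5 mcg/hr ÷ 4007.576 mcg/mL = 25.00129 mL/hr
Volume infused = 25.00129 mL/hr × 2 hr = 50.00257 mL
Volume remaining = 132 − 50.00257 = 81.99743 mL
Drug remaining = 81.99743 mL × 4007.576 mcg/mL = 328610.9 mcg = 328.6109 mg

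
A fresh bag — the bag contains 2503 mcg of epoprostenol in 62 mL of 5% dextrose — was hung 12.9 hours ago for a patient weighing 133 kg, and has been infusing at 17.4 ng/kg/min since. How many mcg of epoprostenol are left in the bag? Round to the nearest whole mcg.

712 mcg

Dose = 17.4 ng/kg/min × 133 kg = 2314.2 ng/min
2314.2 ng/min × 60 min/hr = 138852 ng/hr
Concentration = 2503 mcg ÷ 62 mL = 40.37097 mcg/mL = 40370.97 ng/mL
Rate = 138852 ng/hr ÷ 40370.97 ng/mL = 3.439402 mL/hr
Volume infused = 3.439402 mL/hr × 12.9 hr = 44.36829 mL
Volume remaining = 62 − 44.36829 = 17.63171 mL
Drug remaining = 17.63171 mL × 40370.97 ng/mL = 711809.2 ng = 711.8092 mcg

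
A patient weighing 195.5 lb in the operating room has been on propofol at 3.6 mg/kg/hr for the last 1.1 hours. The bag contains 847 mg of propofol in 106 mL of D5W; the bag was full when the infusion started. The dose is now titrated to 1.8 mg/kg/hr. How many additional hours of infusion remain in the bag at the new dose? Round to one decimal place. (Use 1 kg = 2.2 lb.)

3.1 hours

Initial rate:
Weight = 195.5 lb ÷ 2.2 lb/kg = 88.86364 kg
Dose = 3.6 mg/kg/hr × 88.86364 kg = 319.9091 mg/hr
Concentration = 847 mg ÷ 106 mL = 7.990566 mg/mL
Rate = 319.9091 mg/hr ÷ 7.990566 mg/mL = 40.03585 mL/hr
Volume infused so far = 40.03585 mL/hr × 1.1 hr = 44.03943 mL
Volume remaining = 106 − 44.03943 = 61.96057 mL
New rate:
Dose = 1.8 mg/kg/hr × 88.86364 kg = 159.9545 mg/hr
Rate = 159.9545 mg/hr ÷ 7.990566 mg/mL = 20.01792 mL/hr
Time remaining = 61.96057 mL ÷ 20.01792 mL/hr = 3.095254 hr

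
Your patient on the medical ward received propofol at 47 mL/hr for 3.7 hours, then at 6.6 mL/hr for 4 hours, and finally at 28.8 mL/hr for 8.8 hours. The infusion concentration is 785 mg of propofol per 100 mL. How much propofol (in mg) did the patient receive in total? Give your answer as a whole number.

3562 mg

Concentration = 785 mg ÷ 100 mL = 7.85 mg/mL
Stage 1: 47 mL/hr × 3.7 hr = 173.9 mL → 173.9 mL × 7.85 mg/mL = 1365.115 mg
Stage 2: 6.6 mL/hr × 4 hr = 26.4 mL → 26.4 mL × 7.85 mg/mL = 207.24 mg
Stage 3: 28.8 mL/hr × 8.8 hr = 253.44 mL → 253.44 mL × 7.85 mg/mL = 1989.504 mg
Total = 1365.115 + 207.24 + 1989.504 = 3561.859 mg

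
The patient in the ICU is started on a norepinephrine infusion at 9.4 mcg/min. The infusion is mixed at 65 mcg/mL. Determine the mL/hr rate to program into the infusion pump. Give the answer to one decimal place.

8.7 mL/hr

9.4 mcg/min × 60 min/hr = 564 mcg/hr
Rate = 564 mcg/hr ÷ 65 mcg/mL = 8.676923 mL/hr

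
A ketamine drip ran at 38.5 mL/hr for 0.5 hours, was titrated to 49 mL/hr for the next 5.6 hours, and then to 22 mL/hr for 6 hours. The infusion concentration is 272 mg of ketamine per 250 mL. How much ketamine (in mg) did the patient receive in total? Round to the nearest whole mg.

Concentration = 272 mg ÷ 250 mL = 1.088 mg/mL
Stage 1: 38.5 mL/hr × 0.5 hr = 19.25 mL → 19.25 mL × 1.088 mg/mL = 20.944 mg
Stage 2: 49 mL/hr × 5.6 hr = 274.4 mL → 274.4 mL × 1.088 mg/mL = 298.5472 mg
Stage 3: 22 mL/hr × 6 hr = 132 mL → 132 mL × 1.088 mg/mL = 143.616 mg
Total = 20.944 + 298.5472 + 143.616 = 463.1072 mg

463 mg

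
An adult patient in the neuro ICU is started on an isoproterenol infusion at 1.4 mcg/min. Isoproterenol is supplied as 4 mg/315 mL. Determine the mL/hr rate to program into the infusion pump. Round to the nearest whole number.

1.4 mcg/min × 60 min/hr = 84 mcg/hr
Concentration = 4 mg ÷ 315 mL = 0.01269841 mg/mL = 12.69841 mcg/mL
Rate = 84 mcg/hr ÷ 12.69841 mcg/mL = 6.615 mL/hr

7 mL/hr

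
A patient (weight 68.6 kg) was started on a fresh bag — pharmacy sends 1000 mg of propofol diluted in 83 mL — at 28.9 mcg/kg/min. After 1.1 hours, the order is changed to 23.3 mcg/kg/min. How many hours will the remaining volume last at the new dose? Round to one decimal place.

Initial rate:
Dose = 28.9 mcg/kg/min × 68.6 kg = 1982.54 mcg/min
1982.54 mcg/min × 60 min/hr = 118952.4 mcg/hr
Concentration = 1000 mg ÷ 83 mL = 12.04819 mg/mL = 12048.19 mcg/mL
Rate = 118952.4 mcg/hr ÷ 12048.19 mcg/mL = 9.873049 mL/hr
Volume infused so far = 9.873049 mL/hr × 1.1 hr = 10.86035 mL
Volume remaining = 83 − 10.86035 = 72.13965 mL
New rate:
Dose = 23.3 mcg/kg/min × 68.6 kg = 1598.38 mcg/min
1598.38 mcg/min × 60 min/hr = 95902.8 mcg/hr
Rate = 95902.8 mcg/hr ÷ 12048.19 mcg/mL = 7.959932 mL/hr
Time remaining = 72.13965 mL ÷ 7.959932 mL/hr = 9.062847 hr

9.1 hours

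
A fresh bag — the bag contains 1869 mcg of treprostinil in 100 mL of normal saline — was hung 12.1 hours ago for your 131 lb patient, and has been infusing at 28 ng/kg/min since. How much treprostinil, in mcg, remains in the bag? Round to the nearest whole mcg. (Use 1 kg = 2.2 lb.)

Weight = 131 lb ÷ 2.2 lb/kg = 59.54545 kg
Dose = 28 ng/kg/min × 59.54545 kg = 1667.273 ng/min
1667.273 ng/min × 60 min/hr = 100036.4 ng/hr
Concentration = 1869 mcg ÷ 100 mL = 18.69 mcg/mL = 18690 ng/mL
Rate = 100036.4 ng/hr ÷ 18690 ng/mL = 5.3524 mL/hr
Volume infused = 5.3524 mL/hr × 12.1 hr = 64.76404 mL
Volume remaining = 100 − 64.76404 = 35.23596 mL
Drug remaining = 35.23596 mL × 18690 ng/mL = 658560 ng = 658.56 mcg

659 mcg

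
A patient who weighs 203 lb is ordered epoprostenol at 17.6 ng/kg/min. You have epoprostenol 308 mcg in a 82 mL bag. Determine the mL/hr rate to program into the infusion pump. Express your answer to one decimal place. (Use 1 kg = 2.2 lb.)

Weight = 203 lb ÷ 2.2 lb/kg = 92.27273 kg
Dose = 17.6 ng/kg/min × 92.27273 kg = 1624 ng/min
1624 ng/min × 60 min/hr = 97440 ng/hr
Concentration = 308 mcg ÷ 82 mL = 3.756098 mcg/mL = 3756.098 ng/mL
Rate = 97440 ng/hr ÷ 3756.098 ng/mL = 25.94182 mL/hr

25.9 mL/hr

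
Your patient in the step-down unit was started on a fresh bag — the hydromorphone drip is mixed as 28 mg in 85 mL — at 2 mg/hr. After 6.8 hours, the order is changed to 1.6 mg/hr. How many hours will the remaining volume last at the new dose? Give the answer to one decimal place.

Initial rate:
Concentration = 28 mg ÷ 85 mL = 0.3294118 mg/mL
Rate = 2 mg/hr ÷ 0.3294118 mg/mL = 6.071429 mL/hr
Volume infused so far = 6.071429 mL/hr × 6.8 hr = 41.28571 mL
Volume remaining = 85 − 41.28571 = 43.71429 mL
New rate:
Rate = 1.6 mg/hr ÷ 0.3294118 mg/mL = 4.857143 mL/hr
Time remaining = 43.71429 mL ÷ 4.857143 mL/hr = 9 hr

9.0 hours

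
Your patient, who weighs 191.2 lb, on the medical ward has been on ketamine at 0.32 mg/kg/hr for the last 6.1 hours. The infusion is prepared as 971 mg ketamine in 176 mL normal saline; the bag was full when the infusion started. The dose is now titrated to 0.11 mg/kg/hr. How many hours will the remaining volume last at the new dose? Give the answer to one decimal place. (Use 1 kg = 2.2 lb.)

83.8 hours

Initial rate:
Weight = 191.2 lb ÷ 2.2 lb/kg = 86.90909 kg
Dose = 0.32 mg/kg/hr × 86.90909 kg = 27.81091 mg/hr
Concentration = 971 mg ÷ 176 mL = 5.517045 mg/mL
Rate = 27.81091 mg/hr ÷ 5.517045 mg/mL = 5.040906 mL/hr
Volume infused so far = 5.040906 mL/hr × 6.1 hr = 30.74953 mL
Volume remaining = 176 − 30.74953 = 145.2505 mL
New rate:
Dose = 0.11 mg/kg/hr × 86.90909 kg = 9.56 mg/hr
Rate = 9.56 mg/hr ÷ 5.517045 mg/mL = 1.732812 mL/hr
Time remaining = 145.2505 mL ÷ 1.732812 mL/hr = 83.82358 hr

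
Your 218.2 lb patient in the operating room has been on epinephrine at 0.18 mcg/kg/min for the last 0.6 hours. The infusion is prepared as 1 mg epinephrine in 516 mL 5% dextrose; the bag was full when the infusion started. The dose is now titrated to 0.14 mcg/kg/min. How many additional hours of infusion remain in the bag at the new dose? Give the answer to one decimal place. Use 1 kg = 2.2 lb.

0.4 hours

Initial rate:
Weight = 218.2 lb ÷ 2.2 lb/kg = 99.18182 kg
Dose = 0.18 mcg/kg/min × 99.18182 kg = 17.85273 mcg/min
17.85273 mcg/min × 60 min/hr = 1071.164 mcg/hr
Concentration = 1 mg ÷ 516 mL = 0.001937984 mg/mL = 1.937984 mcg/mL
Rate = 1071.164 mcg/hr ÷ 1.937984 mcg/mL = 552.7204 mL/hr
Volume infused so far = 552.7204 mL/hr × 0.6 hr = 331.6323 mL
Volume remaining = 516 − 331.6323 = 184.3677 mL
New rate:
Dose = 0.14 mcg/kg/min × 99.18182 kg = 13.88545 mcg/min
13.88545 mcg/min × 60 min/hr = 833.1273 mcg/hr
Rate = 833.1273 mcg/hr ÷ 1.937984 mcg/mL = 429.8937 mL/hr
Time remaining = 184.3677 mL ÷ 429.8937 mL/hr = 0.4288682 hr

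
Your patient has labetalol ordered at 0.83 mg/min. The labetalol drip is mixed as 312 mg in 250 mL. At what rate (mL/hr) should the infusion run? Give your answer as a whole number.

0.83 mg/min × 60 min/hr = 49.8 mg/hr
Concentration = 312 mg ÷ 250 mL = 1.248 mg/mL
Rate = 49.8 mg/hr ÷ 1.248 mg/mL = 39.90385 mL/hr

40 mL/hr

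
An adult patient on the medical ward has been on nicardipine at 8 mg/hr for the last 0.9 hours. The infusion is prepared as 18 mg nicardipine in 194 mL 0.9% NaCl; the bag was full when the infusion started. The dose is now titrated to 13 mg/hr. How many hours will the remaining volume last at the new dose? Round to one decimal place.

Initial rate:
Concentration = 18 mg ÷ 194 mL = 0.09278351 mg/mL
Rate = 8 mg/hr ÷ 0.09278351 mg/mL = 86.22222 mL/hr
Volume infused so far = 86.22222 mL/hr × 0.9 hr = 77.6 mL
Volume remaining = 194 − 77.6 = 116.4 mL
New rate:
Rate = 13 mg/hr ÷ 0.09278351 mg/mL = 140.1111 mL/hr
Time remaining = 116.4 mL ÷ 140.1111 mL/hr = 0.8307692 hr

0.8 hours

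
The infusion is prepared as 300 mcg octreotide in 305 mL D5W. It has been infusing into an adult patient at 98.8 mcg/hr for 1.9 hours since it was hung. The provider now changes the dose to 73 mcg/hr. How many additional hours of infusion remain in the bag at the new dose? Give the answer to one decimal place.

Initial rate:
Concentration = 300 mcg ÷ 305 mL = 0.9836066 mcg/mL
Rate = 98.8 mcg/hr ÷ 0.9836066 mcg/mL = 100.4467 mL/hr
Volume infused so far = 100.4467 mL/hr × 1.9 hr = 190.8487 mL
Volume remaining = 305 − 190.8487 = 114.1513 mL
New rate:
Rate = 73 mcg/hr ÷ 0.9836066 mcg/mL = 74.21667 mL/hr
Time remaining = 114.1513 mL ÷ 74.21667 mL/hr = 1.538082 hr

1.5 hours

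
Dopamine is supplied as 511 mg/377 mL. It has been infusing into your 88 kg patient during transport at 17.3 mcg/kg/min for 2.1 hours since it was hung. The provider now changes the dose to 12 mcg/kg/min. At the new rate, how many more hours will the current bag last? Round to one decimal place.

Initial rate:
Dose = 17.3 mcg/kg/min × 88 kg = 1522.4 mcg/min
1522.4 mcg/min × 60 min/hr = 91344 mcg/hr
Concentration = 511 mg ÷ 377 mL = 1.355438 mg/mL = 1355.438 mcg/mL
Rate = 91344 mcg/hr ÷ 1355.438 mcg/mL = 67.39078 mL/hr
Volume infused so far = 67.39078 mL/hr × 2.1 hr = 141.5206 mL
Volume remaining = 377 − 141.5206 = 235.4794 mL
New rate:
Dose = 12 mcg/kg/min × 88 kg = 1056 mcg/min
1056 mcg/min × 60 min/hr = 63360 mcg/hr
Rate = 63360 mcg/hr ÷ 1355.438 mcg/mL = 46.74505 mL/hr
Time remaining = 235.4794 mL ÷ 46.74505 mL/hr = 5.037525 hr

5.0 hours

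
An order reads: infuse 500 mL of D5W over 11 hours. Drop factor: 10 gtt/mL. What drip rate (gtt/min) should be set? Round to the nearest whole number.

8 gtt/min

500 mL ÷ (11 hr × 60 = 660 min) = 0.7575758 mL/min
0.7575758 mL/min × 10 gtt/mL = 7.575758 gtt/min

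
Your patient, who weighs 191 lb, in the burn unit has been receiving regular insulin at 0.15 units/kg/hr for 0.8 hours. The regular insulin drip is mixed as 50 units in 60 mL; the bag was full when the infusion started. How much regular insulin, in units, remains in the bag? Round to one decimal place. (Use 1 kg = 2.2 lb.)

39.6 units

Weight = 191 lb ÷ 2.2 lb/kg = 86.81818 kg
Dose = 0.15 units/kg/hr × 86.81818 kg = 13.02273 units/hr
Concentration = 50 units ÷ 60 mL = 0.8333333 units/mL
Rate = 13.02273 units/hr ÷ 0.8333333 units/mL = 15.62727 mL/hr
Volume infused = 15.62727 mL/hr × 0.8 hr = 12.50182 mL
Volume remaining = 60 − 12.50182 = 47.49818 mL
Drug remaining = 47.49818 mL × 0.8333333 units/mL = 39.58182 units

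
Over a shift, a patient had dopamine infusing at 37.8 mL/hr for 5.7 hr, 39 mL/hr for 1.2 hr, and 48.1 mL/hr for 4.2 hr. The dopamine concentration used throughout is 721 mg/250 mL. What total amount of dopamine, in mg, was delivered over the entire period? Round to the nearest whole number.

Concentration = 721 mg ÷ 250 mL = 2.884 mg/mL
Stage 1: 37.8 mL/hr × 5.7 hr = 215.46 mL → 215.46 mL × 2.884 mg/mL = 621.3866 mg
Stage 2: 39 mL/hr × 1.2 hr = 46.8 mL → 46.8 mL × 2.884 mg/mL = 134.9712 mg
Stage 3: 48.1 mL/hr × 4.2 hr = 202.02 mL → 202.02 mL × 2.884 mg/mL = 582.6257 mg
Total = 621.3866 + 134.9712 + 582.6257 = 1338.984 mg

1339 mg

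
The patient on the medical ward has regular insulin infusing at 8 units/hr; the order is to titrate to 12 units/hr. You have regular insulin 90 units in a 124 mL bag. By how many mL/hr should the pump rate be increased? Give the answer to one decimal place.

At the current dose:
Concentration = 90 units ÷ 124 mL = 0.7258065 units/mL
Rate = 8 units/hr ÷ 0.7258065 units/mL = 11.02222 mL/hr
At the new dose:
Rate = 12 units/hr ÷ 0.7258065 units/mL = 16.53333 mL/hr
Change = 16.53333 − 11.02222 = 5.511111 mL/hr → 5.511111 mL/hr increase

5.5 mL/hr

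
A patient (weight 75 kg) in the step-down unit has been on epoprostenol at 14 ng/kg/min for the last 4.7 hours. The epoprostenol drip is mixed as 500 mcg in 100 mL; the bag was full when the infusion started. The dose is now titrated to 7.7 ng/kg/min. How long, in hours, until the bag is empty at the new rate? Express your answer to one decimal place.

Initial rate:
Dose = 14 ng/kg/min × 75 kg = 1050 ng/min
1050 ng/min × 60 min/hr = 63000 ng/hr
Concentration = 500 mcg ÷ 100 mL = 5 mcg/mL = 5000 ng/mL
Rate = 63000 ng/hr ÷ 5000 ng/mL = 12.6 mL/hr
Volume infused so far = 12.6 mL/hr × 4.7 hr = 59.22 mL
Volume remaining = 100 − 59.22 = 40.78 mL
New rate:
Dose = 7.7 ng/kg/min × 75 kg = 577.5 ng/min
577.5 ng/min × 60 min/hr = 34650 ng/hr
Rate = 34650 ng/hr ÷ 5000 ng/mL = 6.93 mL/hr
Time remaining = 40.78 mL ÷ 6.93 mL/hr = 5.88456 hr

5.9 hours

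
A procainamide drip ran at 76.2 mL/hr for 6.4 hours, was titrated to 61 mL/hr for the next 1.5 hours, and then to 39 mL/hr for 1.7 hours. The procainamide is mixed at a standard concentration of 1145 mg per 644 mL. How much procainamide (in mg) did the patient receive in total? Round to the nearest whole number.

Concentration = 1145 mg ÷ 644 mL = 1.77795 mg/mL
Stage 1: 76.2 mL/hr × 6.4 hr = 487.68 mL → 487.68 mL × 1.77795 mg/mL = 867.0708 mg
Stage 2: 61 mL/hr × 1.5 hr = 91.5 mL → 91.5 mL × 1.77795 mg/mL = 162.6825 mg
Stage 3: 39 mL/hr × 1.7 hr = 66.3 mL → 66.3 mL × 1.77795 mg/mL = 117.8781 mg
Total = 867.0708 + 162.6825 + 117.8781 = 1147.631 mg

1148 mg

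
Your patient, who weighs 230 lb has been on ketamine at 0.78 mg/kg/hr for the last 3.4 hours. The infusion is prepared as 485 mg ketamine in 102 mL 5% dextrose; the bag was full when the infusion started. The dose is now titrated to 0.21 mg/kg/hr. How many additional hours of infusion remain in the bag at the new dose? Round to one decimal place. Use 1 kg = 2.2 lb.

Initial rate:
Weight = 230 lb ÷ 2.2 lb/kg = 104.5455 kg
Dose = 0.78 mg/kg/hr × 104.5455 kg = 81.54545 mg/hr
Concentration = 485 mg ÷ 102 mL = 4.754902 mg/mL
Rate = 81.54545 mg/hr ÷ 4.754902 mg/mL = 17.14977 mL/hr
Volume infused so far = 17.14977 mL/hr × 3.4 hr = 58.3092 mL
Volume remaining = 102 − 58.3092 = 43.6908 mL
New rate:
Dose = 0.21 mg/kg/hr × 104.5455 kg = 21.95455 mg/hr
Rate = 21.95455 mg/hr ÷ 4.754902 mg/mL = 4.617245 mL/hr
Time remaining = 43.6908 mL ÷ 4.617245 mL/hr = 9.462526 hr

9.5 hours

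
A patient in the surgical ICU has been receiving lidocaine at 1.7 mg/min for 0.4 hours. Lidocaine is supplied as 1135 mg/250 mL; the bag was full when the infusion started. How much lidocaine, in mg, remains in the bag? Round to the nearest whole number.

1094 mg

1.7 mg/min × 60 min/hr = 102 mg/hr
Concentration = 1135 mg ÷ 250 mL = 4.54 mg/mL
Rate = 102 mg/hr ÷ 4.54 mg/mL = 22.46696 mL/hr
Volume infused = 22.46696 mL/hr × 0.4 hr = 8.986784 mL
Volume remaining = 250 − 8.986784 = 241.0132 mL
Drug remaining = 241.0132 mL × 4.54 mg/mL = 1094.2 mg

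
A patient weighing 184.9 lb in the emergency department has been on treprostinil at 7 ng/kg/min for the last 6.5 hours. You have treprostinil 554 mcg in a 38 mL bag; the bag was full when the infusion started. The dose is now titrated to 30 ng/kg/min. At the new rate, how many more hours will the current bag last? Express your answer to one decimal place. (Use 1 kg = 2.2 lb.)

Initial rate:
Weight = 184.9 lb ÷ 2.2 lb/kg = 84.04545 kg
Dose = 7 ng/kg/min × 84.04545 kg = 588.3182 ng/min
588.3182 ng/min × 60 min/hr = 35299.09 ng/hr
Concentration = 554 mcg ÷ 38 mL = 14.57895 mcg/mL = 14578.95 ng/mL
Rate = 35299.09 ng/hr ÷ 14578.95 ng/mL = 2.421237 mL/hr
Volume infused so far = 2.421237 mL/hr × 6.5 hr = 15.73804 mL
Volume remaining = 38 − 15.73804 = 22.26196 mL
New rate:
Dose = 30 ng/kg/min × 84.04545 kg = 2521.364 ng/min
2521.364 ng/min × 60 min/hr = 151281.8 ng/hr
Rate = 151281.8 ng/hr ÷ 14578.95 ng/mL = 10.37673 mL/hr
Time remaining = 22.26196 mL ÷ 10.37673 mL/hr = 2.145373 hr

2.1 hours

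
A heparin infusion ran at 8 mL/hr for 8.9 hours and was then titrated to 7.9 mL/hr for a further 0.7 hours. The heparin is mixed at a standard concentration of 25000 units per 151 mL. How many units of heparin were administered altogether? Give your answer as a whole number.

12704 units

Concentration = 25000 units ÷ 151 mL = 165.5629 units/mL
Stage 1: 8 mL/hr × 8.9 hr = 71.2 mL → 71.2 mL × 165.5629 units/mL = 11788.08 units
Stage 2: 7.9 mL/hr × 0.7 hr = 5.53 mL → 5.53 mL × 165.5629 units/mL = 915.5629 units
Total = 11788.08 + 915.5629 = 12703.64 units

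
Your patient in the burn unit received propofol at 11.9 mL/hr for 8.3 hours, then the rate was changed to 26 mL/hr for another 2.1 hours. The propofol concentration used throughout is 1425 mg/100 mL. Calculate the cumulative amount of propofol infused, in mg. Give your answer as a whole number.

Concentration = 1425 mg ÷ 100 mL = 14.25 mg/mL
Stage 1: 11.9 mL/hr × 8.3 hr = 98.77 mL → 98.77 mL × 14.25 mg/mL = 1407.473 mg
Stage 2: 26 mL/hr × 2.1 hr = 54.6 mL → 54.6 mL × 14.25 mg/mL = 778.05 mg
Total = 1407.473 + 778.05 = 2185.523 mg

2186 mg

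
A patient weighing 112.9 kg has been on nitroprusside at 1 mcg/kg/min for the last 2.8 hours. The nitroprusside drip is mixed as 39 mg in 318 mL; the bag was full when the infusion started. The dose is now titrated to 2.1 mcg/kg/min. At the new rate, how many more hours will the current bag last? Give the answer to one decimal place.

1.4 hours

Initial rate:
Dose = 1 mcg/kg/min × 112.9 kg = 112.9 mcg/min
112.9 mcg/min × 60 min/hr = 6774 mcg/hr
Concentration = 39 mg ÷ 318 mL = 0.1226415 mg/mL = 122.6415 mcg/mL
Rate = 6774 mcg/hr ÷ 122.6415 mcg/mL = 55.23415 mL/hr
Volume infused so far = 55.23415 mL/hr × 2.8 hr = 154.6556 mL
Volume remaining = 318 − 154.6556 = 163.3444 mL
New rate:
Dose = 2.1 mcg/kg/min × 112.9 kg = 237.09 mcg/min
237.09 mcg/min × 60 min/hr = 14225.4 mcg/hr
Rate = 14225.4 mcg/hr ÷ 122.6415 mcg/mL = 115.9917 mL/hr
Time remaining = 163.3444 mL ÷ 115.9917 mL/hr = 1.408242 hr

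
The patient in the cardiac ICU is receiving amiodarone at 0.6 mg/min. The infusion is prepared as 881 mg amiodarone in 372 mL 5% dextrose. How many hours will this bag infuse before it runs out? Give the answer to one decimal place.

0.6 mg/min × 60 min/hr = 36 mg/hr
Concentration = 881 mg ÷ 372 mL = 2.36828 mg/mL
Rate = 36 mg/hr ÷ 2.36828 mg/mL = 15.20091 mL/hr
Duration = 372 mL ÷ 15.20091 mL/hr = 24.47222 hr

24.5 hours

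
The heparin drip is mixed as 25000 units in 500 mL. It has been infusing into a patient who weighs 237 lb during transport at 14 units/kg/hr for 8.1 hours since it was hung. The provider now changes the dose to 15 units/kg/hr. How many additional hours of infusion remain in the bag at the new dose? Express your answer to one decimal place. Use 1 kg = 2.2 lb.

7.9 hours

Initial rate:
Weight = 237 lb ÷ 2.2 lb/kg = 107.7273 kg
Dose = 14 units/kg/hr × 107.7273 kg = 1508.182 units/hr
Concentration = 25000 units ÷ 500 mL = 50 units/mL
Rate = 1508.182 units/hr ÷ 50 units/mL = 30.16364 mL/hr
Volume infused so far = 30.16364 mL/hr × 8.1 hr = 244.3255 mL
Volume remaining = 500 − 244.3255 = 255.6745 mL
New rate:
Dose = 15 units/kg/hr × 107.7273 kg = 1615.909 units/hr
Rate = 1615.909 units/hr ÷ 50 units/mL = 32.31818 mL/hr
Time remaining = 255.6745 mL ÷ 32.31818 mL/hr = 7.911167 hr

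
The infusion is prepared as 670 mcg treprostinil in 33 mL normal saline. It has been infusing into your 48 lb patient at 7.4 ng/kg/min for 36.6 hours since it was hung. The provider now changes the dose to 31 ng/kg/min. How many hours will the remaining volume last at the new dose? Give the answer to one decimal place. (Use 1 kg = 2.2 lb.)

Initial rate:
Weight = 48 lb ÷ 2.2 lb/kg = 21.81818 kg
Dose = 7.4 ng/kg/min × 21.81818 kg = 161.4545 ng/min
161.4545 ng/min × 60 min/hr = 9687.273 ng/hr
Concentration = 670 mcg ÷ 33 mL = 20.30303 mcg/mL = 20303.03 ng/mL
Rate = 9687.273 ng/hr ÷ 20303.03 ng/mL = 0.4771343 mL/hr
Volume infused so far = 0.4771343 mL/hr × 36.6 hr = 17.46312 mL
Volume remaining = 33 − 17.46312 = 15.53688 mL
New rate:
Dose = 31 ng/kg/min × 21.81818 kg = 676.3636 ng/min
676.3636 ng/min × 60 min/hr = 40581.82 ng/hr
Rate = 40581.82 ng/hr ÷ 20303.03 ng/mL = 1.998806 mL/hr
Time remaining = 15.53688 mL ÷ 1.998806 mL/hr = 7.773082 hr

7.8 hours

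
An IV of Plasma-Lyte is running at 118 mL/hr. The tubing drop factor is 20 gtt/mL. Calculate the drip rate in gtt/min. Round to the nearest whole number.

118 mL/hr ÷ 60 min/hr = 1.966667 mL/min
1.966667 mL/min × 20 gtt/mL = 39.33333 gtt/min

39 gtt/min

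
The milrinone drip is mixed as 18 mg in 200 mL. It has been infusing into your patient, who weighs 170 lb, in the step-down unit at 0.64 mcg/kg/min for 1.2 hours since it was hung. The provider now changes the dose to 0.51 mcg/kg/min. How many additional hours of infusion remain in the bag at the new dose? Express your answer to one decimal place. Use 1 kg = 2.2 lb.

6.1 hours

Initial rate:
Weight = 170 lb ÷ 2.2 lb/kg = 77.27273 kg
Dose = 0.64 mcg/kg/min × 77.27273 kg = 49.45455 mcg/min
49.45455 mcg/min × 60 min/hr = 2967.273 mcg/hr
Concentration = 18 mg ÷ 200 mL = 0.09 mg/mL = 90 mcg/mL
Rate = 2967.273 mcg/hr ÷ 90 mcg/mL = 32.9697 mL/hr
Volume infused so far = 32.9697 mL/hr × 1.2 hr = 39.56364 mL
Volume remaining = 200 − 39.56364 = 160.4364 mL
New rate:
Dose = 0.51 mcg/kg/min × 77.27273 kg = 39.40909 mcg/min
39.40909 mcg/min × 60 min/hr = 2364.545 mcg/hr
Rate = 2364.545 mcg/hr ÷ 90 mcg/mL = 26.27273 mL/hr
Time remaining = 160.4364 mL ÷ 26.27273 mL/hr = 6.106574 hr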